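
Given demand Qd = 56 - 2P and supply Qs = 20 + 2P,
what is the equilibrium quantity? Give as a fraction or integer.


First find equilibrium price:
56 - 2P = 20 + 2P
P* = 36/4 = 9
Then substitute into demand:
Q* = 56 - 2 * 9 = 38

38


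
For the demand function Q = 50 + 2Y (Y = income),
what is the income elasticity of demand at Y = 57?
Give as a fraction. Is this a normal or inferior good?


dQ/dY = 2
At Y = 57: Q = 50 + 2*57 = 164
Ey = (dQ/dY)(Y/Q) = 2 * 57 / 164 = 57/82
Since Ey > 0, this is a normal good.

57/82 (normal good)


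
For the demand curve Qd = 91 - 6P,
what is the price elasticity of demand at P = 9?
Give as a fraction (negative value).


dQ/dP = -6
At P = 9: Q = 91 - 6*9 = 37
E = (dQ/dP)(P/Q) = (-6)(9/37) = -54/37

-54/37


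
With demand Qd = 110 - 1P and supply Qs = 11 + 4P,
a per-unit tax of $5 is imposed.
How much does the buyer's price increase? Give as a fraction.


With a per-unit tax, the buyer's price increase depends on relative slopes.
Supply slope: d = 4, Demand slope: b = 1
Buyer's price increase = d * tax / (b + d)
= 4 * 5 / (1 + 4)
= 20 / 5 = 4

4


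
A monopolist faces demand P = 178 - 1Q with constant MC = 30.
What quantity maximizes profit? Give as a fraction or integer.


TR = P*Q = (178 - 1Q)Q = 178Q - 1Q^2
MR = dTR/dQ = 178 - 2Q
Set MR = MC:
178 - 2Q = 30
148 = 2Q
Q* = 148/2 = 74

74


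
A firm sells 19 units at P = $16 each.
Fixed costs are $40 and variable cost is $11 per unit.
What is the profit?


Total Revenue = P * Q = 16 * 19 = $304
Total Cost = FC + VC*Q = 40 + 11*19 = $249
Profit = TR - TC = 304 - 249 = $55

$55


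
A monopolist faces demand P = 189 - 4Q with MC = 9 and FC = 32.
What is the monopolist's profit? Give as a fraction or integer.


MR = MC: 189 - 8Q = 9
Q* = 45/2
P* = 189 - 4*45/2 = 99
Profit = (P* - MC)*Q* - FC
= (99 - 9)*45/2 - 32
= 90*45/2 - 32
= 2025 - 32 = 1993

1993


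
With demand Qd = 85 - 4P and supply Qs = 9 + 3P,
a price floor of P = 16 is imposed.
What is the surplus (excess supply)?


At P = 16:
Qd = 85 - 4*16 = 21
Qs = 9 + 3*16 = 57
Surplus = Qs - Qd = 57 - 21 = 36

36


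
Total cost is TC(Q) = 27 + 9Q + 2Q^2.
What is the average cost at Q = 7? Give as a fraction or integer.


TC(7) = 27 + 9*7 + 2*7^2
TC(7) = 27 + 63 + 98 = 188
AC = TC/Q = 188/7 = 188/7

188/7


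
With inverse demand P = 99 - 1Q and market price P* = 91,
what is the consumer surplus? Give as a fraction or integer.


Maximum willingness to pay (at Q=0): P_max = 99
Quantity demanded at P* = 91:
Q* = (99 - 91)/1 = 8
CS = (1/2) * Q* * (P_max - P*)
CS = (1/2) * 8 * (99 - 91)
CS = (1/2) * 8 * 8 = 32

32


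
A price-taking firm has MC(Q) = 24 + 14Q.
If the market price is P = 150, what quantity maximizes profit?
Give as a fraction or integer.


In perfect competition, profit is maximized where P = MC.
150 = 24 + 14Q
126 = 14Q
Q* = 126/14 = 9

9


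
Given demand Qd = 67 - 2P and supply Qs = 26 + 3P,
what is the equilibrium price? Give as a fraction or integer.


At equilibrium, Qd = Qs.
67 - 2P = 26 + 3P
67 - 26 = 2P + 3P
41 = 5P
P* = 41/5 = 41/5

41/5


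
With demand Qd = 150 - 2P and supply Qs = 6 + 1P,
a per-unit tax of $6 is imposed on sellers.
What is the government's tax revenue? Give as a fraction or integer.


With tax on sellers, new supply: Qs' = 6 + 1(P - 6)
= 0 + 1P
New equilibrium quantity:
Q_new = 50
Tax revenue = tax * Q_new = 6 * 50 = 300

300


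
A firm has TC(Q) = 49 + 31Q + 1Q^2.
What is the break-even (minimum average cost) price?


AC(Q) = 49/Q + 31 + 1Q
To minimize: dAC/dQ = -49/Q^2 + 1 = 0
Q^2 = 49/1 = 49
Q* = 7
Min AC = 49/7 + 31 + 1*7
Min AC = 7 + 31 + 7 = 45

45


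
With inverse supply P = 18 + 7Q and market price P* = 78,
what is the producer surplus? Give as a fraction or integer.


Minimum supply price (at Q=0): P_min = 18
Quantity supplied at P* = 78:
Q* = (78 - 18)/7 = 60/7
PS = (1/2) * Q* * (P* - P_min)
PS = (1/2) * 60/7 * (78 - 18)
PS = (1/2) * 60/7 * 60 = 1800/7

1800/7


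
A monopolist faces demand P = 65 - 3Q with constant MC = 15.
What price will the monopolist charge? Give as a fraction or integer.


MR = 65 - 6Q
Set MR = MC: 65 - 6Q = 15
Q* = 25/3
Substitute into demand:
P* = 65 - 3*25/3 = 40

40


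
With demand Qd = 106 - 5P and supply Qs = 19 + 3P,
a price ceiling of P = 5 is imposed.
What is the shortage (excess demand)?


At P = 5:
Qd = 106 - 5*5 = 81
Qs = 19 + 3*5 = 34
Shortage = Qd - Qs = 81 - 34 = 47

47


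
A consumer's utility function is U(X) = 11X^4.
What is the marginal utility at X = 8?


MU = dU/dX = 11*4*X^(4-1)
MU = 44*X^3
At X = 8:
MU = 44 * 8^3
MU = 44 * 512 = 22528

22528


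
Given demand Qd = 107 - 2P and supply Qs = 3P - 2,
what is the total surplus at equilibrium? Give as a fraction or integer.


Find equilibrium: 107 - 2P = 3P - 2
107 + 2 = 5P
P* = 109/5 = 109/5
Q* = 3*109/5 - 2 = 317/5
Inverse demand: P = 107/2 - Q/2, so P_max = 107/2
Inverse supply: P = 2/3 + Q/3, so P_min = 2/3
CS = (1/2) * 317/5 * (107/2 - 109/5) = 100489/100
PS = (1/2) * 317/5 * (109/5 - 2/3) = 100489/150
TS = CS + PS = 100489/100 + 100489/150 = 100489/60

100489/60


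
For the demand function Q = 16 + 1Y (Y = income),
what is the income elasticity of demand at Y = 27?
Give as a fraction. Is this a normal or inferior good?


dQ/dY = 1
At Y = 27: Q = 16 + 1*27 = 43
Ey = (dQ/dY)(Y/Q) = 1 * 27 / 43 = 27/43
Since Ey > 0, this is a normal good.

27/43 (normal good)


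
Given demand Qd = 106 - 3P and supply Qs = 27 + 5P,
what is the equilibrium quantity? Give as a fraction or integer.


First find equilibrium price:
106 - 3P = 27 + 5P
P* = 79/8 = 79/8
Then substitute into demand:
Q* = 106 - 3 * 79/8 = 611/8

611/8


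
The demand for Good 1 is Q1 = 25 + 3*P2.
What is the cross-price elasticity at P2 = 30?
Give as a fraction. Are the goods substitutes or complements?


dQ1/dP2 = 3
At P2 = 30: Q1 = 25 + 3*30 = 115
Exy = (dQ1/dP2)(P2/Q1) = 3 * 30 / 115 = 18/23
Since Exy > 0, the goods are substitutes.

18/23 (substitutes)


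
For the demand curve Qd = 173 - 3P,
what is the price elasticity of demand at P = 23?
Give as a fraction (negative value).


dQ/dP = -3
At P = 23: Q = 173 - 3*23 = 104
E = (dQ/dP)(P/Q) = (-3)(23/104) = -69/104

-69/104


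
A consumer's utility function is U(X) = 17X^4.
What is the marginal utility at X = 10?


MU = dU/dX = 17*4*X^(4-1)
MU = 68*X^3
At X = 10:
MU = 68 * 10^3
MU = 68 * 1000 = 68000

68000


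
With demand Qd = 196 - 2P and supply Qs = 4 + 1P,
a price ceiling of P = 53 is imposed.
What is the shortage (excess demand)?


At P = 53:
Qd = 196 - 2*53 = 90
Qs = 4 + 1*53 = 57
Shortage = Qd - Qs = 90 - 57 = 33

33


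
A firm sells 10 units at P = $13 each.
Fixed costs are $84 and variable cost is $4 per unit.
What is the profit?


Total Revenue = P * Q = 13 * 10 = $130
Total Cost = FC + VC*Q = 84 + 4*10 = $124
Profit = TR - TC = 130 - 124 = $6

$6


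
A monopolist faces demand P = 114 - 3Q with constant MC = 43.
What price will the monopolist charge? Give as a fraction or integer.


MR = 114 - 6Q
Set MR = MC: 114 - 6Q = 43
Q* = 71/6
Substitute into demand:
P* = 114 - 3*71/6 = 157/2

157/2


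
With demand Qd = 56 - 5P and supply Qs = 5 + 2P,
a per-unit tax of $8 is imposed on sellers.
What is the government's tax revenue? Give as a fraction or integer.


With tax on sellers, new supply: Qs' = 5 + 2(P - 8)
= 2P - 11
New equilibrium quantity:
Q_new = 57/7
Tax revenue = tax * Q_new = 8 * 57/7 = 456/7

456/7


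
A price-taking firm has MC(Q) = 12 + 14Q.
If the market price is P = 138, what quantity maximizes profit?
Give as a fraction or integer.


In perfect competition, profit is maximized where P = MC.
138 = 12 + 14Q
126 = 14Q
Q* = 126/14 = 9

9


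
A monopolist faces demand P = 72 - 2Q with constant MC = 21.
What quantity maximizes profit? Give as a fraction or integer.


TR = P*Q = (72 - 2Q)Q = 72Q - 2Q^2
MR = dTR/dQ = 72 - 4Q
Set MR = MC:
72 - 4Q = 21
51 = 4Q
Q* = 51/4 = 51/4

51/4


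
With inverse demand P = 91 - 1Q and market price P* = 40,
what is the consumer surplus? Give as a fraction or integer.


Maximum willingness to pay (at Q=0): P_max = 91
Quantity demanded at P* = 40:
Q* = (91 - 40)/1 = 51
CS = (1/2) * Q* * (P_max - P*)
CS = (1/2) * 51 * (91 - 40)
CS = (1/2) * 51 * 51 = 2601/2

2601/2


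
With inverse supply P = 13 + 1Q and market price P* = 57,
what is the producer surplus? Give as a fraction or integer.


Minimum supply price (at Q=0): P_min = 13
Quantity supplied at P* = 57:
Q* = (57 - 13)/1 = 44
PS = (1/2) * Q* * (P* - P_min)
PS = (1/2) * 44 * (57 - 13)
PS = (1/2) * 44 * 44 = 968

968


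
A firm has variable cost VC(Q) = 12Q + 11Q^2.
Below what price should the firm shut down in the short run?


AVC(Q) = VC(Q)/Q = 12 + 11Q
AVC is increasing in Q, so minimum AVC is at Q -> 0+.
Min AVC = 12
The firm should shut down if P < 12.

12


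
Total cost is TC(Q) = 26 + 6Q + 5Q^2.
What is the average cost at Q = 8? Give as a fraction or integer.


TC(8) = 26 + 6*8 + 5*8^2
TC(8) = 26 + 48 + 320 = 394
AC = TC/Q = 394/8 = 197/4

197/4


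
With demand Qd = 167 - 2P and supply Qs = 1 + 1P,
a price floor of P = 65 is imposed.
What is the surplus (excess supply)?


At P = 65:
Qd = 167 - 2*65 = 37
Qs = 1 + 1*65 = 66
Surplus = Qs - Qd = 66 - 37 = 29

29


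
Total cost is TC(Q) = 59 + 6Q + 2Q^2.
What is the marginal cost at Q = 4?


MC = dTC/dQ = 6 + 2*2*Q
At Q = 4:
MC = 6 + 4*4
MC = 6 + 16 = 22

22


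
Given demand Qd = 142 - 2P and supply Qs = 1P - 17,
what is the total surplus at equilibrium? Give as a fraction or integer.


Find equilibrium: 142 - 2P = 1P - 17
142 + 17 = 3P
P* = 159/3 = 53
Q* = 1*53 - 17 = 36
Inverse demand: P = 71 - Q/2, so P_max = 71
Inverse supply: P = 17 + Q/1, so P_min = 17
CS = (1/2) * 36 * (71 - 53) = 324
PS = (1/2) * 36 * (53 - 17) = 648
TS = CS + PS = 324 + 648 = 972

972


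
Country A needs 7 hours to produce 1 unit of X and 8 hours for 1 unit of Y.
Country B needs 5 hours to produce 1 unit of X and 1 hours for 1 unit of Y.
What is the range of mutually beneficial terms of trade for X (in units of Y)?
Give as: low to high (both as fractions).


Opportunity cost of X for Country A = hours_X / hours_Y = 7/8 = 7/8 units of Y
Opportunity cost of X for Country B = hours_X / hours_Y = 5/1 = 5 units of Y
Terms of trade must be between the two opportunity costs.
Range: 7/8 to 5

7/8 to 5


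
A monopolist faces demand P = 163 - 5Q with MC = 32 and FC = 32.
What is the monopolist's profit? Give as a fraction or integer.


MR = MC: 163 - 10Q = 32
Q* = 131/10
P* = 163 - 5*131/10 = 195/2
Profit = (P* - MC)*Q* - FC
= (195/2 - 32)*131/10 - 32
= 131/2*131/10 - 32
= 17161/20 - 32 = 16521/20

16521/20


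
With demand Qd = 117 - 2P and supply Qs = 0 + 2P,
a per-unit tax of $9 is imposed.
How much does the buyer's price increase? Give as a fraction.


With a per-unit tax, the buyer's price increase depends on relative slopes.
Supply slope: d = 2, Demand slope: b = 2
Buyer's price increase = d * tax / (b + d)
= 2 * 9 / (2 + 2)
= 18 / 4 = 9/2

9/2


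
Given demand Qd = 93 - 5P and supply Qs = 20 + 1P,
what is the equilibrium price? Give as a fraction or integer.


At equilibrium, Qd = Qs.
93 - 5P = 20 + 1P
93 - 20 = 5P + 1P
73 = 6P
P* = 73/6 = 73/6

73/6


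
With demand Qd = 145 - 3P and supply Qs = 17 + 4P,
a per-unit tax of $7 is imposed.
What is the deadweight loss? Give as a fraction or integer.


Pre-tax equilibrium quantity: Q* = 631/7
Post-tax equilibrium quantity: Q_tax = 547/7
Reduction in quantity: Q* - Q_tax = 12
DWL = (1/2) * tax * (Q* - Q_tax)
DWL = (1/2) * 7 * 12 = 42

42


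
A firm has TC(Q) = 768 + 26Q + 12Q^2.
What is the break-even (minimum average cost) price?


AC(Q) = 768/Q + 26 + 12Q
To minimize: dAC/dQ = -768/Q^2 + 12 = 0
Q^2 = 768/12 = 64
Q* = 8
Min AC = 768/8 + 26 + 12*8
Min AC = 96 + 26 + 96 = 218

218


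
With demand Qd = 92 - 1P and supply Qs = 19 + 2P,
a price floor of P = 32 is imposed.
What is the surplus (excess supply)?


At P = 32:
Qd = 92 - 1*32 = 60
Qs = 19 + 2*32 = 83
Surplus = Qs - Qd = 83 - 60 = 23

23


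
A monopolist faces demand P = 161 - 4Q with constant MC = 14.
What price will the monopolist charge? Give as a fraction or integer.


MR = 161 - 8Q
Set MR = MC: 161 - 8Q = 14
Q* = 147/8
Substitute into demand:
P* = 161 - 4*147/8 = 175/2

175/2


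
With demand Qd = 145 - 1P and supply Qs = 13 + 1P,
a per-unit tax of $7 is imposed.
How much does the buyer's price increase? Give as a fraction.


With a per-unit tax, the buyer's price increase depends on relative slopes.
Supply slope: d = 1, Demand slope: b = 1
Buyer's price increase = d * tax / (b + d)
= 1 * 7 / (1 + 1)
= 7 / 2 = 7/2

7/2


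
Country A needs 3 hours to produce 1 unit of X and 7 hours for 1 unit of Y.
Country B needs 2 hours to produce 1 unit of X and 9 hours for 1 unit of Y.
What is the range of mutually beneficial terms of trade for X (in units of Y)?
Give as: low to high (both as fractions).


Opportunity cost of X for Country A = hours_X / hours_Y = 3/7 = 3/7 units of Y
Opportunity cost of X for Country B = hours_X / hours_Y = 2/9 = 2/9 units of Y
Terms of trade must be between the two opportunity costs.
Range: 2/9 to 3/7

2/9 to 3/7


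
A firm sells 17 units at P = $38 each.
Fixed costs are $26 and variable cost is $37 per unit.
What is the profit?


Total Revenue = P * Q = 38 * 17 = $646
Total Cost = FC + VC*Q = 26 + 37*17 = $655
Profit = TR - TC = 646 - 655 = $-9

$-9


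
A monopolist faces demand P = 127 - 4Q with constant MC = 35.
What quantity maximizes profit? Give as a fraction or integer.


TR = P*Q = (127 - 4Q)Q = 127Q - 4Q^2
MR = dTR/dQ = 127 - 8Q
Set MR = MC:
127 - 8Q = 35
92 = 8Q
Q* = 92/8 = 23/2

23/2


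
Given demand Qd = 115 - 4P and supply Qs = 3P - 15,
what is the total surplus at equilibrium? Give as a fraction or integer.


Find equilibrium: 115 - 4P = 3P - 15
115 + 15 = 7P
P* = 130/7 = 130/7
Q* = 3*130/7 - 15 = 285/7
Inverse demand: P = 115/4 - Q/4, so P_max = 115/4
Inverse supply: P = 5 + Q/3, so P_min = 5
CS = (1/2) * 285/7 * (115/4 - 130/7) = 81225/392
PS = (1/2) * 285/7 * (130/7 - 5) = 27075/98
TS = CS + PS = 81225/392 + 27075/98 = 27075/56

27075/56


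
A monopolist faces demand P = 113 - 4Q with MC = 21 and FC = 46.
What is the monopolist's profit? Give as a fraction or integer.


MR = MC: 113 - 8Q = 21
Q* = 23/2
P* = 113 - 4*23/2 = 67
Profit = (P* - MC)*Q* - FC
= (67 - 21)*23/2 - 46
= 46*23/2 - 46
= 529 - 46 = 483

483


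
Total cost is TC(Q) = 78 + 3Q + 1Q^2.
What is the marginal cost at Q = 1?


MC = dTC/dQ = 3 + 2*1*Q
At Q = 1:
MC = 3 + 2*1
MC = 3 + 2 = 5

5


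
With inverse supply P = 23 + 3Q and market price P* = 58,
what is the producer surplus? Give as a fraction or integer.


Minimum supply price (at Q=0): P_min = 23
Quantity supplied at P* = 58:
Q* = (58 - 23)/3 = 35/3
PS = (1/2) * Q* * (P* - P_min)
PS = (1/2) * 35/3 * (58 - 23)
PS = (1/2) * 35/3 * 35 = 1225/6

1225/6


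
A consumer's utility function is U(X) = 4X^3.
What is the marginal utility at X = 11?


MU = dU/dX = 4*3*X^(3-1)
MU = 12*X^2
At X = 11:
MU = 12 * 11^2
MU = 12 * 121 = 1452

1452


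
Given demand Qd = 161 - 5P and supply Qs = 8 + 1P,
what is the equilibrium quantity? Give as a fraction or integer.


First find equilibrium price:
161 - 5P = 8 + 1P
P* = 153/6 = 51/2
Then substitute into demand:
Q* = 161 - 5 * 51/2 = 67/2

67/2


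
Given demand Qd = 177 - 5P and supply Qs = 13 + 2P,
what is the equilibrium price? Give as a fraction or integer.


At equilibrium, Qd = Qs.
177 - 5P = 13 + 2P
177 - 13 = 5P + 2P
164 = 7P
P* = 164/7 = 164/7

164/7


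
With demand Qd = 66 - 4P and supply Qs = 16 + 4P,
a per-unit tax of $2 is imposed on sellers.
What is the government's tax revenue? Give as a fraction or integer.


With tax on sellers, new supply: Qs' = 16 + 4(P - 2)
= 8 + 4P
New equilibrium quantity:
Q_new = 37
Tax revenue = tax * Q_new = 2 * 37 = 74

74


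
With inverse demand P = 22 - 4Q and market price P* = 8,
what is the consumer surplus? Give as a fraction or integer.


Maximum willingness to pay (at Q=0): P_max = 22
Quantity demanded at P* = 8:
Q* = (22 - 8)/4 = 7/2
CS = (1/2) * Q* * (P_max - P*)
CS = (1/2) * 7/2 * (22 - 8)
CS = (1/2) * 7/2 * 14 = 49/2

49/2


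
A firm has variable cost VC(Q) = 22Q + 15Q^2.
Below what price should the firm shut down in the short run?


AVC(Q) = VC(Q)/Q = 22 + 15Q
AVC is increasing in Q, so minimum AVC is at Q -> 0+.
Min AVC = 22
The firm should shut down if P < 22.

22


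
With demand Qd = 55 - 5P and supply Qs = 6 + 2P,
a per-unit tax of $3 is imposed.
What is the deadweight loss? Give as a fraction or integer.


Pre-tax equilibrium quantity: Q* = 20
Post-tax equilibrium quantity: Q_tax = 110/7
Reduction in quantity: Q* - Q_tax = 30/7
DWL = (1/2) * tax * (Q* - Q_tax)
DWL = (1/2) * 3 * 30/7 = 45/7

45/7


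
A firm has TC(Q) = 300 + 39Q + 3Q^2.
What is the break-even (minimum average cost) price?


AC(Q) = 300/Q + 39 + 3Q
To minimize: dAC/dQ = -300/Q^2 + 3 = 0
Q^2 = 300/3 = 100
Q* = 10
Min AC = 300/10 + 39 + 3*10
Min AC = 30 + 39 + 30 = 99

99


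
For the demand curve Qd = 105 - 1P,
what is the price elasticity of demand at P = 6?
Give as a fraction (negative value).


dQ/dP = -1
At P = 6: Q = 105 - 1*6 = 99
E = (dQ/dP)(P/Q) = (-1)(6/99) = -2/33

-2/33


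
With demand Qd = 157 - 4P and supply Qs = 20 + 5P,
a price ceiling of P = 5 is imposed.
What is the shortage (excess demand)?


At P = 5:
Qd = 157 - 4*5 = 137
Qs = 20 + 5*5 = 45
Shortage = Qd - Qs = 137 - 45 = 92

92


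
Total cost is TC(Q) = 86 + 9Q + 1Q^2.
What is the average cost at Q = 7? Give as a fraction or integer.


TC(7) = 86 + 9*7 + 1*7^2
TC(7) = 86 + 63 + 49 = 198
AC = TC/Q = 198/7 = 198/7

198/7


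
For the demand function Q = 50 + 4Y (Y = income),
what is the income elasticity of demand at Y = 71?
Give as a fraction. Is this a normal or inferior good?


dQ/dY = 4
At Y = 71: Q = 50 + 4*71 = 334
Ey = (dQ/dY)(Y/Q) = 4 * 71 / 334 = 142/167
Since Ey > 0, this is a normal good.

142/167 (normal good)


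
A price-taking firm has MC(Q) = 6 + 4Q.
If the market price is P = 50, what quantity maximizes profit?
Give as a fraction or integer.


In perfect competition, profit is maximized where P = MC.
50 = 6 + 4Q
44 = 4Q
Q* = 44/4 = 11

11


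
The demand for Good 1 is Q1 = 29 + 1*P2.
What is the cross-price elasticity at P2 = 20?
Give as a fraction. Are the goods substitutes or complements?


dQ1/dP2 = 1
At P2 = 20: Q1 = 29 + 1*20 = 49
Exy = (dQ1/dP2)(P2/Q1) = 1 * 20 / 49 = 20/49
Since Exy > 0, the goods are substitutes.

20/49 (substitutes)


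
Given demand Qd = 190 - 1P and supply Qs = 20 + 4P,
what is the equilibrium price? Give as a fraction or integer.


At equilibrium, Qd = Qs.
190 - 1P = 20 + 4P
190 - 20 = 1P + 4P
170 = 5P
P* = 170/5 = 34

34


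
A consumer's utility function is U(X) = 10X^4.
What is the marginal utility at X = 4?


MU = dU/dX = 10*4*X^(4-1)
MU = 40*X^3
At X = 4:
MU = 40 * 4^3
MU = 40 * 64 = 2560

2560


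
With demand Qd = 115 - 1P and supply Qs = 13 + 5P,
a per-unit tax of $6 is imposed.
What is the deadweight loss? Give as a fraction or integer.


Pre-tax equilibrium quantity: Q* = 98
Post-tax equilibrium quantity: Q_tax = 93
Reduction in quantity: Q* - Q_tax = 5
DWL = (1/2) * tax * (Q* - Q_tax)
DWL = (1/2) * 6 * 5 = 15

15


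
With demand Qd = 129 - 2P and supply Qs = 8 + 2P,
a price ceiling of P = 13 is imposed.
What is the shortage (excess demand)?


At P = 13:
Qd = 129 - 2*13 = 103
Qs = 8 + 2*13 = 34
Shortage = Qd - Qs = 103 - 34 = 69

69


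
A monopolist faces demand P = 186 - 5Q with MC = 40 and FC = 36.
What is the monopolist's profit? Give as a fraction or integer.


MR = MC: 186 - 10Q = 40
Q* = 73/5
P* = 186 - 5*73/5 = 113
Profit = (P* - MC)*Q* - FC
= (113 - 40)*73/5 - 36
= 73*73/5 - 36
= 5329/5 - 36 = 5149/5

5149/5


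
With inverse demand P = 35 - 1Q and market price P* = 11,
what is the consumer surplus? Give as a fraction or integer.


Maximum willingness to pay (at Q=0): P_max = 35
Quantity demanded at P* = 11:
Q* = (35 - 11)/1 = 24
CS = (1/2) * Q* * (P_max - P*)
CS = (1/2) * 24 * (35 - 11)
CS = (1/2) * 24 * 24 = 288

288


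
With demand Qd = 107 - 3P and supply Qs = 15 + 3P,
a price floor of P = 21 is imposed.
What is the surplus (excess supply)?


At P = 21:
Qd = 107 - 3*21 = 44
Qs = 15 + 3*21 = 78
Surplus = Qs - Qd = 78 - 44 = 34

34


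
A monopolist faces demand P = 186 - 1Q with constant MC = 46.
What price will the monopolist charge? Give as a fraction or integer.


MR = 186 - 2Q
Set MR = MC: 186 - 2Q = 46
Q* = 70
Substitute into demand:
P* = 186 - 1*70 = 116

116


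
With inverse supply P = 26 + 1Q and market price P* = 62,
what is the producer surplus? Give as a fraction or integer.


Minimum supply price (at Q=0): P_min = 26
Quantity supplied at P* = 62:
Q* = (62 - 26)/1 = 36
PS = (1/2) * Q* * (P* - P_min)
PS = (1/2) * 36 * (62 - 26)
PS = (1/2) * 36 * 36 = 648

648


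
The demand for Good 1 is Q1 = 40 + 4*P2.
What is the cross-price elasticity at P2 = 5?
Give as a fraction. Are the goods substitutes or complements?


dQ1/dP2 = 4
At P2 = 5: Q1 = 40 + 4*5 = 60
Exy = (dQ1/dP2)(P2/Q1) = 4 * 5 / 60 = 1/3
Since Exy > 0, the goods are substitutes.

1/3 (substitutes)


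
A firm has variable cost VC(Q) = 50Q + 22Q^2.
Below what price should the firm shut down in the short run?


AVC(Q) = VC(Q)/Q = 50 + 22Q
AVC is increasing in Q, so minimum AVC is at Q -> 0+.
Min AVC = 50
The firm should shut down if P < 50.

50


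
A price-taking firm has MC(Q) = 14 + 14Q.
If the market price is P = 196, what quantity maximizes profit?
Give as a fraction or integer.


In perfect competition, profit is maximized where P = MC.
196 = 14 + 14Q
182 = 14Q
Q* = 182/14 = 13

13


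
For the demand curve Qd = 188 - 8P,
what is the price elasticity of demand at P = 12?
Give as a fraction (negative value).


dQ/dP = -8
At P = 12: Q = 188 - 8*12 = 92
E = (dQ/dP)(P/Q) = (-8)(12/92) = -24/23

-24/23


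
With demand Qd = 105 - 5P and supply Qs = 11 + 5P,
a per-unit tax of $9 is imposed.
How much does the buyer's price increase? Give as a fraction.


With a per-unit tax, the buyer's price increase depends on relative slopes.
Supply slope: d = 5, Demand slope: b = 5
Buyer's price increase = d * tax / (b + d)
= 5 * 9 / (5 + 5)
= 45 / 10 = 9/2

9/2


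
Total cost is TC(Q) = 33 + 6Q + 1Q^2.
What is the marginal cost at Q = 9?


MC = dTC/dQ = 6 + 2*1*Q
At Q = 9:
MC = 6 + 2*9
MC = 6 + 18 = 24

24


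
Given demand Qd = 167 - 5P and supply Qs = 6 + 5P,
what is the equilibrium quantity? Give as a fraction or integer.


First find equilibrium price:
167 - 5P = 6 + 5P
P* = 161/10 = 161/10
Then substitute into demand:
Q* = 167 - 5 * 161/10 = 173/2

173/2


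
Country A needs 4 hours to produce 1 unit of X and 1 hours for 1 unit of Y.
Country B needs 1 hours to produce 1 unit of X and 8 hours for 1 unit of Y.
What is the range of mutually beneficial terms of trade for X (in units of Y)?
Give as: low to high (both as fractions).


Opportunity cost of X for Country A = hours_X / hours_Y = 4/1 = 4 units of Y
Opportunity cost of X for Country B = hours_X / hours_Y = 1/8 = 1/8 units of Y
Terms of trade must be between the two opportunity costs.
Range: 1/8 to 4

1/8 to 4


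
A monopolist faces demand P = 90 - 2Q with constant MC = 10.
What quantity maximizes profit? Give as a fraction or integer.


TR = P*Q = (90 - 2Q)Q = 90Q - 2Q^2
MR = dTR/dQ = 90 - 4Q
Set MR = MC:
90 - 4Q = 10
80 = 4Q
Q* = 80/4 = 20

20


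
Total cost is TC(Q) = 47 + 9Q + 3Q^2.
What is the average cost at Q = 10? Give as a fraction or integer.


TC(10) = 47 + 9*10 + 3*10^2
TC(10) = 47 + 90 + 300 = 437
AC = TC/Q = 437/10 = 437/10

437/10


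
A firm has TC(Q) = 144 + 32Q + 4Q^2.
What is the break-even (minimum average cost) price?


AC(Q) = 144/Q + 32 + 4Q
To minimize: dAC/dQ = -144/Q^2 + 4 = 0
Q^2 = 144/4 = 36
Q* = 6
Min AC = 144/6 + 32 + 4*6
Min AC = 24 + 32 + 24 = 80

80


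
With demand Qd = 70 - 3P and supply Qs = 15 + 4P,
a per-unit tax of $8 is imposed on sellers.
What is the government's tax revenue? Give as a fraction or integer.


With tax on sellers, new supply: Qs' = 15 + 4(P - 8)
= 4P - 17
New equilibrium quantity:
Q_new = 229/7
Tax revenue = tax * Q_new = 8 * 229/7 = 1832/7

1832/7


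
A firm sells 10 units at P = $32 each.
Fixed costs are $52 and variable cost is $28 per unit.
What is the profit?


Total Revenue = P * Q = 32 * 10 = $320
Total Cost = FC + VC*Q = 52 + 28*10 = $332
Profit = TR - TC = 320 - 332 = $-12

$-12


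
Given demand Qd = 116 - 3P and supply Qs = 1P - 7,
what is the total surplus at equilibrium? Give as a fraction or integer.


Find equilibrium: 116 - 3P = 1P - 7
116 + 7 = 4P
P* = 123/4 = 123/4
Q* = 1*123/4 - 7 = 95/4
Inverse demand: P = 116/3 - Q/3, so P_max = 116/3
Inverse supply: P = 7 + Q/1, so P_min = 7
CS = (1/2) * 95/4 * (116/3 - 123/4) = 9025/96
PS = (1/2) * 95/4 * (123/4 - 7) = 9025/32
TS = CS + PS = 9025/96 + 9025/32 = 9025/24

9025/24


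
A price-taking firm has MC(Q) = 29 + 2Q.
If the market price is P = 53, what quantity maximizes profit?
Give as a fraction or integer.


In perfect competition, profit is maximized where P = MC.
53 = 29 + 2Q
24 = 2Q
Q* = 24/2 = 12

12


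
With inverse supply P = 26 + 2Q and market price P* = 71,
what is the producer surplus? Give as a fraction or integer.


Minimum supply price (at Q=0): P_min = 26
Quantity supplied at P* = 71:
Q* = (71 - 26)/2 = 45/2
PS = (1/2) * Q* * (P* - P_min)
PS = (1/2) * 45/2 * (71 - 26)
PS = (1/2) * 45/2 * 45 = 2025/4

2025/4


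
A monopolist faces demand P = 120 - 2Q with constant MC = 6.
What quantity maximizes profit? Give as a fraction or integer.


TR = P*Q = (120 - 2Q)Q = 120Q - 2Q^2
MR = dTR/dQ = 120 - 4Q
Set MR = MC:
120 - 4Q = 6
114 = 4Q
Q* = 114/4 = 57/2

57/2


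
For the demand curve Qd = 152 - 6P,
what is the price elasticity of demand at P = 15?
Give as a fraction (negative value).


dQ/dP = -6
At P = 15: Q = 152 - 6*15 = 62
E = (dQ/dP)(P/Q) = (-6)(15/62) = -45/31

-45/31


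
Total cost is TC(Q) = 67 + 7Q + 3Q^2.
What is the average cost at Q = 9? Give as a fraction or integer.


TC(9) = 67 + 7*9 + 3*9^2
TC(9) = 67 + 63 + 243 = 373
AC = TC/Q = 373/9 = 373/9

373/9


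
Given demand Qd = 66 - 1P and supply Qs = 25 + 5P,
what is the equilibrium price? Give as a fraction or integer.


At equilibrium, Qd = Qs.
66 - 1P = 25 + 5P
66 - 25 = 1P + 5P
41 = 6P
P* = 41/6 = 41/6

41/6


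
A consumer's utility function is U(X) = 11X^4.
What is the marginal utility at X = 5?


MU = dU/dX = 11*4*X^(4-1)
MU = 44*X^3
At X = 5:
MU = 44 * 5^3
MU = 44 * 125 = 5500

5500


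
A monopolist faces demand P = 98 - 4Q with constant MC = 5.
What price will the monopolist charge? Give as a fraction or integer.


MR = 98 - 8Q
Set MR = MC: 98 - 8Q = 5
Q* = 93/8
Substitute into demand:
P* = 98 - 4*93/8 = 103/2

103/2


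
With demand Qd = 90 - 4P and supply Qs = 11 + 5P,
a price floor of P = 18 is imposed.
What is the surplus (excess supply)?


At P = 18:
Qd = 90 - 4*18 = 18
Qs = 11 + 5*18 = 101
Surplus = Qs - Qd = 101 - 18 = 83

83


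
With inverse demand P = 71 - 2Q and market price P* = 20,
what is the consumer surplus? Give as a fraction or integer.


Maximum willingness to pay (at Q=0): P_max = 71
Quantity demanded at P* = 20:
Q* = (71 - 20)/2 = 51/2
CS = (1/2) * Q* * (P_max - P*)
CS = (1/2) * 51/2 * (71 - 20)
CS = (1/2) * 51/2 * 51 = 2601/4

2601/4


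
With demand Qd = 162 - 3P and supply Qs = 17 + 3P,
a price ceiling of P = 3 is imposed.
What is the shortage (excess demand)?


At P = 3:
Qd = 162 - 3*3 = 153
Qs = 17 + 3*3 = 26
Shortage = Qd - Qs = 153 - 26 = 127

127


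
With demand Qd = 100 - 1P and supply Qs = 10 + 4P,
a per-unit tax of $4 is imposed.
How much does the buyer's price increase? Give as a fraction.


With a per-unit tax, the buyer's price increase depends on relative slopes.
Supply slope: d = 4, Demand slope: b = 1
Buyer's price increase = d * tax / (b + d)
= 4 * 4 / (1 + 4)
= 16 / 5 = 16/5

16/5


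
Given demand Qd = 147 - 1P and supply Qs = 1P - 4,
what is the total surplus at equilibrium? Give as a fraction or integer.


Find equilibrium: 147 - 1P = 1P - 4
147 + 4 = 2P
P* = 151/2 = 151/2
Q* = 1*151/2 - 4 = 143/2
Inverse demand: P = 147 - Q/1, so P_max = 147
Inverse supply: P = 4 + Q/1, so P_min = 4
CS = (1/2) * 143/2 * (147 - 151/2) = 20449/8
PS = (1/2) * 143/2 * (151/2 - 4) = 20449/8
TS = CS + PS = 20449/8 + 20449/8 = 20449/4

20449/4


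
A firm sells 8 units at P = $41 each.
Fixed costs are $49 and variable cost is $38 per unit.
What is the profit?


Total Revenue = P * Q = 41 * 8 = $328
Total Cost = FC + VC*Q = 49 + 38*8 = $353
Profit = TR - TC = 328 - 353 = $-25

$-25


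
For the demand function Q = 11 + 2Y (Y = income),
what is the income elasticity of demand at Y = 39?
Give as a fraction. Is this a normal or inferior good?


dQ/dY = 2
At Y = 39: Q = 11 + 2*39 = 89
Ey = (dQ/dY)(Y/Q) = 2 * 39 / 89 = 78/89
Since Ey > 0, this is a normal good.

78/89 (normal good)


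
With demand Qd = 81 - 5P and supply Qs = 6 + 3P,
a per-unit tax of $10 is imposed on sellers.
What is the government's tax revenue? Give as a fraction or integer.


With tax on sellers, new supply: Qs' = 6 + 3(P - 10)
= 3P - 24
New equilibrium quantity:
Q_new = 123/8
Tax revenue = tax * Q_new = 10 * 123/8 = 615/4

615/4


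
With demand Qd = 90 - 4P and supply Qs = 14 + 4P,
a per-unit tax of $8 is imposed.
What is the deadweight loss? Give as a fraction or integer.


Pre-tax equilibrium quantity: Q* = 52
Post-tax equilibrium quantity: Q_tax = 36
Reduction in quantity: Q* - Q_tax = 16
DWL = (1/2) * tax * (Q* - Q_tax)
DWL = (1/2) * 8 * 16 = 64

64


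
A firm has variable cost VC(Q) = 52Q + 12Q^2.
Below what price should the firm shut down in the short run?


AVC(Q) = VC(Q)/Q = 52 + 12Q
AVC is increasing in Q, so minimum AVC is at Q -> 0+.
Min AVC = 52
The firm should shut down if P < 52.

52


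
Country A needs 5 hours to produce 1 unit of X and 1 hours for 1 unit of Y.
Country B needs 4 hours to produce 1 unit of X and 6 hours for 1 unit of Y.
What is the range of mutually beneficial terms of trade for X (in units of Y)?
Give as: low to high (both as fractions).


Opportunity cost of X for Country A = hours_X / hours_Y = 5/1 = 5 units of Y
Opportunity cost of X for Country B = hours_X / hours_Y = 4/6 = 2/3 units of Y
Terms of trade must be between the two opportunity costs.
Range: 2/3 to 5

2/3 to 5


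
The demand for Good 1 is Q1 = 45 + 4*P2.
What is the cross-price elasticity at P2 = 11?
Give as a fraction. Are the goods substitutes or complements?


dQ1/dP2 = 4
At P2 = 11: Q1 = 45 + 4*11 = 89
Exy = (dQ1/dP2)(P2/Q1) = 4 * 11 / 89 = 44/89
Since Exy > 0, the goods are substitutes.

44/89 (substitutes)


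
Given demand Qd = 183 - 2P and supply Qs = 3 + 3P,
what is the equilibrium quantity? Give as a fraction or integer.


First find equilibrium price:
183 - 2P = 3 + 3P
P* = 180/5 = 36
Then substitute into demand:
Q* = 183 - 2 * 36 = 111

111


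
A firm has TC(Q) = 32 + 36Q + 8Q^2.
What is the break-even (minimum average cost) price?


AC(Q) = 32/Q + 36 + 8Q
To minimize: dAC/dQ = -32/Q^2 + 8 = 0
Q^2 = 32/8 = 4
Q* = 2
Min AC = 32/2 + 36 + 8*2
Min AC = 16 + 36 + 16 = 68

68


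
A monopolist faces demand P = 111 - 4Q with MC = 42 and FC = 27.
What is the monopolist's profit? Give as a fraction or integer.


MR = MC: 111 - 8Q = 42
Q* = 69/8
P* = 111 - 4*69/8 = 153/2
Profit = (P* - MC)*Q* - FC
= (153/2 - 42)*69/8 - 27
= 69/2*69/8 - 27
= 4761/16 - 27 = 4329/16

4329/16


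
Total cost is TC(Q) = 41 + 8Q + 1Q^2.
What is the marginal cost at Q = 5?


MC = dTC/dQ = 8 + 2*1*Q
At Q = 5:
MC = 8 + 2*5
MC = 8 + 10 = 18

18


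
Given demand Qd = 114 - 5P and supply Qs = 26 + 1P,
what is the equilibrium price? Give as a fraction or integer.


At equilibrium, Qd = Qs.
114 - 5P = 26 + 1P
114 - 26 = 5P + 1P
88 = 6P
P* = 88/6 = 44/3

44/3


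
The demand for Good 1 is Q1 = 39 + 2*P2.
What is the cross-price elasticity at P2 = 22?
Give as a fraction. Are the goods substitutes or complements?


dQ1/dP2 = 2
At P2 = 22: Q1 = 39 + 2*22 = 83
Exy = (dQ1/dP2)(P2/Q1) = 2 * 22 / 83 = 44/83
Since Exy > 0, the goods are substitutes.

44/83 (substitutes)


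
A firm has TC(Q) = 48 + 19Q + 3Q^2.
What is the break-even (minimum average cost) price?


AC(Q) = 48/Q + 19 + 3Q
To minimize: dAC/dQ = -48/Q^2 + 3 = 0
Q^2 = 48/3 = 16
Q* = 4
Min AC = 48/4 + 19 + 3*4
Min AC = 12 + 19 + 12 = 43

43


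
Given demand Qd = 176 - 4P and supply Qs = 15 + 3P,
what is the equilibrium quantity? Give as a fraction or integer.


First find equilibrium price:
176 - 4P = 15 + 3P
P* = 161/7 = 23
Then substitute into demand:
Q* = 176 - 4 * 23 = 84

84


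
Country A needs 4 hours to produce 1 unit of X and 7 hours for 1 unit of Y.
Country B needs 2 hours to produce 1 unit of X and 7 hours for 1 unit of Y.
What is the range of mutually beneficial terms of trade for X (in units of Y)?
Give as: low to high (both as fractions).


Opportunity cost of X for Country A = hours_X / hours_Y = 4/7 = 4/7 units of Y
Opportunity cost of X for Country B = hours_X / hours_Y = 2/7 = 2/7 units of Y
Terms of trade must be between the two opportunity costs.
Range: 2/7 to 4/7

2/7 to 4/7


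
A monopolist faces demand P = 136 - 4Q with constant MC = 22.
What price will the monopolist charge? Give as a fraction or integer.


MR = 136 - 8Q
Set MR = MC: 136 - 8Q = 22
Q* = 57/4
Substitute into demand:
P* = 136 - 4*57/4 = 79

79


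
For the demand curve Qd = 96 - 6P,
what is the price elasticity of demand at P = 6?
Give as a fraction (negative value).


dQ/dP = -6
At P = 6: Q = 96 - 6*6 = 60
E = (dQ/dP)(P/Q) = (-6)(6/60) = -3/5

-3/5


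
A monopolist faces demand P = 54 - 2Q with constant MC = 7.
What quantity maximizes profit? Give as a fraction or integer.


TR = P*Q = (54 - 2Q)Q = 54Q - 2Q^2
MR = dTR/dQ = 54 - 4Q
Set MR = MC:
54 - 4Q = 7
47 = 4Q
Q* = 47/4 = 47/4

47/4


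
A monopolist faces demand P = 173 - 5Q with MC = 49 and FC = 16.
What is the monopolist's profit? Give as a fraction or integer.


MR = MC: 173 - 10Q = 49
Q* = 62/5
P* = 173 - 5*62/5 = 111
Profit = (P* - MC)*Q* - FC
= (111 - 49)*62/5 - 16
= 62*62/5 - 16
= 3844/5 - 16 = 3764/5

3764/5


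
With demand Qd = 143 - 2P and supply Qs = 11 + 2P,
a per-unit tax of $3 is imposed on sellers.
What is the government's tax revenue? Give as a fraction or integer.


With tax on sellers, new supply: Qs' = 11 + 2(P - 3)
= 5 + 2P
New equilibrium quantity:
Q_new = 74
Tax revenue = tax * Q_new = 3 * 74 = 222

222


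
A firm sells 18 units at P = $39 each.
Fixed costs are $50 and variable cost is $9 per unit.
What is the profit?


Total Revenue = P * Q = 39 * 18 = $702
Total Cost = FC + VC*Q = 50 + 9*18 = $212
Profit = TR - TC = 702 - 212 = $490

$490


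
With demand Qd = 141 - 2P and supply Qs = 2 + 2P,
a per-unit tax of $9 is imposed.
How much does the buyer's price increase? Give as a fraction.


With a per-unit tax, the buyer's price increase depends on relative slopes.
Supply slope: d = 2, Demand slope: b = 2
Buyer's price increase = d * tax / (b + d)
= 2 * 9 / (2 + 2)
= 18 / 4 = 9/2

9/2


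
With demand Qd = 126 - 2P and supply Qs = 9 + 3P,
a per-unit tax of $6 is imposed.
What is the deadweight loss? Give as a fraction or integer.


Pre-tax equilibrium quantity: Q* = 396/5
Post-tax equilibrium quantity: Q_tax = 72
Reduction in quantity: Q* - Q_tax = 36/5
DWL = (1/2) * tax * (Q* - Q_tax)
DWL = (1/2) * 6 * 36/5 = 108/5

108/5


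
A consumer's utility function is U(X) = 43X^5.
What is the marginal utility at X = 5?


MU = dU/dX = 43*5*X^(5-1)
MU = 215*X^4
At X = 5:
MU = 215 * 5^4
MU = 215 * 625 = 134375

134375


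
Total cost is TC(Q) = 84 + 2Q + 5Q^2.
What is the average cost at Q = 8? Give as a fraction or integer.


TC(8) = 84 + 2*8 + 5*8^2
TC(8) = 84 + 16 + 320 = 420
AC = TC/Q = 420/8 = 105/2

105/2


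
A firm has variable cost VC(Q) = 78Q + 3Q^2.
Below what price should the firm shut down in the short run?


AVC(Q) = VC(Q)/Q = 78 + 3Q
AVC is increasing in Q, so minimum AVC is at Q -> 0+.
Min AVC = 78
The firm should shut down if P < 78.

78


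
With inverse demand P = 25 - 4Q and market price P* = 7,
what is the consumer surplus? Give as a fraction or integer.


Maximum willingness to pay (at Q=0): P_max = 25
Quantity demanded at P* = 7:
Q* = (25 - 7)/4 = 9/2
CS = (1/2) * Q* * (P_max - P*)
CS = (1/2) * 9/2 * (25 - 7)
CS = (1/2) * 9/2 * 18 = 81/2

81/2


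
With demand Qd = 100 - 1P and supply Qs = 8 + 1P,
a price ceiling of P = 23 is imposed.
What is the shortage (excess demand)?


At P = 23:
Qd = 100 - 1*23 = 77
Qs = 8 + 1*23 = 31
Shortage = Qd - Qs = 77 - 31 = 46

46


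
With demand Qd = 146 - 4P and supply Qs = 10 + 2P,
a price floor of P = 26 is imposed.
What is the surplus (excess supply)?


At P = 26:
Qd = 146 - 4*26 = 42
Qs = 10 + 2*26 = 62
Surplus = Qs - Qd = 62 - 42 = 20

20


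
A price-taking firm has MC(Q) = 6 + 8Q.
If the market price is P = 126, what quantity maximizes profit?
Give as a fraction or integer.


In perfect competition, profit is maximized where P = MC.
126 = 6 + 8Q
120 = 8Q
Q* = 120/8 = 15

15


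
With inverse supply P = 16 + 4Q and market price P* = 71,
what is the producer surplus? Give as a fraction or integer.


Minimum supply price (at Q=0): P_min = 16
Quantity supplied at P* = 71:
Q* = (71 - 16)/4 = 55/4
PS = (1/2) * Q* * (P* - P_min)
PS = (1/2) * 55/4 * (71 - 16)
PS = (1/2) * 55/4 * 55 = 3025/8

3025/8


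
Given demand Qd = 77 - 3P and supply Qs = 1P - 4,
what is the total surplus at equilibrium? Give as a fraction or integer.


Find equilibrium: 77 - 3P = 1P - 4
77 + 4 = 4P
P* = 81/4 = 81/4
Q* = 1*81/4 - 4 = 65/4
Inverse demand: P = 77/3 - Q/3, so P_max = 77/3
Inverse supply: P = 4 + Q/1, so P_min = 4
CS = (1/2) * 65/4 * (77/3 - 81/4) = 4225/96
PS = (1/2) * 65/4 * (81/4 - 4) = 4225/32
TS = CS + PS = 4225/96 + 4225/32 = 4225/24

4225/24


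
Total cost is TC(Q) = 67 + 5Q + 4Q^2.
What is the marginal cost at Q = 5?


MC = dTC/dQ = 5 + 2*4*Q
At Q = 5:
MC = 5 + 8*5
MC = 5 + 40 = 45

45


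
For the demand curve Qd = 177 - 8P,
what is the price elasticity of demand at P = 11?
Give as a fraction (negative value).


dQ/dP = -8
At P = 11: Q = 177 - 8*11 = 89
E = (dQ/dP)(P/Q) = (-8)(11/89) = -88/89

-88/89


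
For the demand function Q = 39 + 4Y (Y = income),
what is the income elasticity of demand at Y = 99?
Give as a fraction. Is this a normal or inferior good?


dQ/dY = 4
At Y = 99: Q = 39 + 4*99 = 435
Ey = (dQ/dY)(Y/Q) = 4 * 99 / 435 = 132/145
Since Ey > 0, this is a normal good.

132/145 (normal good)


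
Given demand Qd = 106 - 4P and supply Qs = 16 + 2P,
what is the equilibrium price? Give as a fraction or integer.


At equilibrium, Qd = Qs.
106 - 4P = 16 + 2P
106 - 16 = 4P + 2P
90 = 6P
P* = 90/6 = 15

15


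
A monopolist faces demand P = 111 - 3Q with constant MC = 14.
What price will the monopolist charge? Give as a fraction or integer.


MR = 111 - 6Q
Set MR = MC: 111 - 6Q = 14
Q* = 97/6
Substitute into demand:
P* = 111 - 3*97/6 = 125/2

125/2


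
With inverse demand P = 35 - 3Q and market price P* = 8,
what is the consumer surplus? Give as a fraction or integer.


Maximum willingness to pay (at Q=0): P_max = 35
Quantity demanded at P* = 8:
Q* = (35 - 8)/3 = 9
CS = (1/2) * Q* * (P_max - P*)
CS = (1/2) * 9 * (35 - 8)
CS = (1/2) * 9 * 27 = 243/2

243/2


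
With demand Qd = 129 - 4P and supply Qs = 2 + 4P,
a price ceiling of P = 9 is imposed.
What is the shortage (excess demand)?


At P = 9:
Qd = 129 - 4*9 = 93
Qs = 2 + 4*9 = 38
Shortage = Qd - Qs = 93 - 38 = 55

55
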